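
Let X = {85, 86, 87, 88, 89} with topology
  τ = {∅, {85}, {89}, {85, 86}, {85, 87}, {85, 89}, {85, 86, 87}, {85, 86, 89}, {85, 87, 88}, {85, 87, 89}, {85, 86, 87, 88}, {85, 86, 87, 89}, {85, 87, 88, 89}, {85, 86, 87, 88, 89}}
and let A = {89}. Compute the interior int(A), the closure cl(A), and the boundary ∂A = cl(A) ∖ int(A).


int(A) = {89}, cl(A) = {89}, ∂A = ∅.

Closed sets in (X, τ) are complements of opens:
  closed(X, τ) = {∅, {86}, {88}, {89}, {86, 88}, {86, 89}, {87, 88}, {88, 89}, {86, 87, 88}, {86, 88, 89}, {87, 88, 89}, {85, 86, 87, 88}, {86, 87, 88, 89}, {85, 86, 87, 88, 89}}.
int(A) = ⋃ {U ∈ τ : U ⊆ A}. Opens contained in A: ∅, {89}.
Taking the union of these: int(A) = {89}.
cl(A) = ⋂ {C closed : A ⊆ C}. Closed sets containing A: {89}, {86, 89}, {88, 89}, {86, 88, 89}, {87, 88, 89}, {86, 87, 88, 89}, {85, 86, 87, 88, 89}.
Intersecting these: cl(A) = {89}.
∂A = cl(A) ∖ int(A) = {89} ∖ {89} = ∅.


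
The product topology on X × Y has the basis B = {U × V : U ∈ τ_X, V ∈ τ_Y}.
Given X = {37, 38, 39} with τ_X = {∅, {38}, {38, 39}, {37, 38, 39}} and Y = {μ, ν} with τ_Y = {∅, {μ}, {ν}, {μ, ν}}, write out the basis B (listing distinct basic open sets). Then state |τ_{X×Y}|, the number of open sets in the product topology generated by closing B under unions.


Basis B = {∅ × ∅, {38} × {μ}, {38} × {ν}, {38} × {μ, ν}, {38, 39} × {μ}, {38, 39} × {ν}, {37, 38, 39} × {μ}, {37, 38, 39} × {ν}, {38, 39} × {μ, ν}, {37, 38, 39} × {μ, ν}}; |τ_{X×Y}| = 16.

Enumerate products U × V with U ∈ τ_X, V ∈ τ_Y (deduplicated):
  ∅ × ∅ = {} (∅)
  {38} × {μ} = {(38,μ)}
  {38} × {ν} = {(38,ν)}
  {38} × {μ, ν} = {(38,μ), (38,ν)}
  {38, 39} × {μ} = {(38,μ), (39,μ)}
  {38, 39} × {ν} = {(38,ν), (39,ν)}
  {37, 38, 39} × {μ} = {(37,μ), (38,μ), (39,μ)}
  {37, 38, 39} × {ν} = {(37,ν), (38,ν), (39,ν)}
  {38, 39} × {μ, ν} = {(38,μ), (38,ν), (39,μ), (39,ν)}
  {37, 38, 39} × {μ, ν} = {(37,μ), (37,ν), (38,μ), (38,ν), (39,μ), (39,ν)}
These 10 distinct sets form the basis B.
Close under arbitrary unions to get τ_{X×Y}; counting gives |τ_{X×Y}| = 16.


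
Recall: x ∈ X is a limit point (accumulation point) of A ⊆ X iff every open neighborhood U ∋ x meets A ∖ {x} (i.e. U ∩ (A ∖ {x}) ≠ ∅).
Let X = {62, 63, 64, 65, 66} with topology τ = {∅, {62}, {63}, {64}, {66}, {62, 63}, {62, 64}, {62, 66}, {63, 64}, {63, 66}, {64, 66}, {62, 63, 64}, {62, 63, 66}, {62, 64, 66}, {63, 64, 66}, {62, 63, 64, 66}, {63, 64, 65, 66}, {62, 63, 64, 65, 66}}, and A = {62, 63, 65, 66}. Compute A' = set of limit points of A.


A' = {65}

For each x ∈ X, list the open sets U ∈ τ with x ∈ U, then check whether U ∩ (A ∖ {x}) ≠ ∅ for every such U.
  x = 62: open {62} ∋ x has {62} ∩ (A ∖ {62}) = ∅, so x is NOT a limit point.
  x = 63: open {63} ∋ x has {63} ∩ (A ∖ {63}) = ∅, so x is NOT a limit point.
  x = 64: open {64} ∋ x has {64} ∩ (A ∖ {64}) = ∅, so x is NOT a limit point.
  x = 65: opens ∋ x are {63, 64, 65, 66}, {62, 63, 64, 65, 66}; each meets A ∖ {65}, so x IS a limit point.
  x = 66: open {66} ∋ x has {66} ∩ (A ∖ {66}) = ∅, so x is NOT a limit point.
Collecting: A' = {65}.


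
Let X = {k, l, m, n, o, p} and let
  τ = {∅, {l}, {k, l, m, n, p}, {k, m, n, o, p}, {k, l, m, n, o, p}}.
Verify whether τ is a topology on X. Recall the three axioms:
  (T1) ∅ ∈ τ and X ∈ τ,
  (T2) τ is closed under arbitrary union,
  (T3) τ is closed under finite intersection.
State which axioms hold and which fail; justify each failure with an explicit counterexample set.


τ is NOT a topology on X.

Axiom (T1): ∅ ∈ τ? Yes; X ∈ τ? Yes.
Axiom (T2/T3): check pairwise unions and intersections of members of τ.
Counterexample for (T3): {k, l, m, n, p} ∩ {k, m, n, o, p} = {k, m, n, p} ∉ τ. Therefore τ is NOT a topology.


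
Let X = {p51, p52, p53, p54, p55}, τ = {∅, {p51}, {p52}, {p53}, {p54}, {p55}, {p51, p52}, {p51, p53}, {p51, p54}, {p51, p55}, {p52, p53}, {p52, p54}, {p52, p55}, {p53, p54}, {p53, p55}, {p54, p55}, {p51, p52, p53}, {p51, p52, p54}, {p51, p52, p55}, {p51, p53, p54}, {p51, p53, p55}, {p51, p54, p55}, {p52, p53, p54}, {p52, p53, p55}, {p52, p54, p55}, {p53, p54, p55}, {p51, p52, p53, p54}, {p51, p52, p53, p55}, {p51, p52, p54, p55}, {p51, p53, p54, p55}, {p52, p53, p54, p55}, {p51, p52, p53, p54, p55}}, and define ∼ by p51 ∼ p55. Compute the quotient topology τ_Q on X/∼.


X/∼ = {[p51=p55], [p52], [p53], [p54]}; |τ_Q| = 16.

Equivalence classes: [p51=p55], [p52], [p53], [p54].
Quotient map π: X → X/∼ sends p51 ↦ [p51=p55], p52 ↦ [p52], p53 ↦ [p53], p54 ↦ [p54], p55 ↦ [p51=p55].
For each subset V ⊆ X/∼, compute π^{-1}(V) ⊆ X and check whether π^{-1}(V) ∈ τ. V is open in τ_Q iff π^{-1}(V) ∈ τ.
  V = {}: π^{-1}(V) = ∅ ∈ τ ✓.
  V = {[p51=p55]}: π^{-1}(V) = {p51, p55} ∈ τ ✓.
  V = {[p52]}: π^{-1}(V) = {p52} ∈ τ ✓.
  V = {[p51=p55], [p52]}: π^{-1}(V) = {p51, p52, p55} ∈ τ ✓.
  V = {[p53]}: π^{-1}(V) = {p53} ∈ τ ✓.
  V = {[p51=p55], [p53]}: π^{-1}(V) = {p51, p53, p55} ∈ τ ✓.
  V = {[p52], [p53]}: π^{-1}(V) = {p52, p53} ∈ τ ✓.
  V = {[p51=p55], [p52], [p53]}: π^{-1}(V) = {p51, p52, p53, p55} ∈ τ ✓.
  V = {[p54]}: π^{-1}(V) = {p54} ∈ τ ✓.
  V = {[p51=p55], [p54]}: π^{-1}(V) = {p51, p54, p55} ∈ τ ✓.
  V = {[p52], [p54]}: π^{-1}(V) = {p52, p54} ∈ τ ✓.
  V = {[p51=p55], [p52], [p54]}: π^{-1}(V) = {p51, p52, p54, p55} ∈ τ ✓.
  V = {[p53], [p54]}: π^{-1}(V) = {p53, p54} ∈ τ ✓.
  V = {[p51=p55], [p53], [p54]}: π^{-1}(V) = {p51, p53, p54, p55} ∈ τ ✓.
  V = {[p52], [p53], [p54]}: π^{-1}(V) = {p52, p53, p54} ∈ τ ✓.
  V = {[p51=p55], [p52], [p53], [p54]}: π^{-1}(V) = {p51, p52, p53, p54, p55} ∈ τ ✓.
Open sets in the quotient: τ_Q = {{}, {[p51=p55]}, {[p52]}, {[p51=p55], [p52]}, {[p53]}, {[p51=p55], [p53]}, {[p52], [p53]}, {[p51=p55], [p52], [p53]}, {[p54]}, {[p51=p55], [p54]}, {[p52], [p54]}, {[p51=p55], [p52], [p54]}, {[p53], [p54]}, {[p51=p55], [p53], [p54]}, {[p52], [p53], [p54]}, {[p51=p55], [p52], [p53], [p54]}} (16 elements).


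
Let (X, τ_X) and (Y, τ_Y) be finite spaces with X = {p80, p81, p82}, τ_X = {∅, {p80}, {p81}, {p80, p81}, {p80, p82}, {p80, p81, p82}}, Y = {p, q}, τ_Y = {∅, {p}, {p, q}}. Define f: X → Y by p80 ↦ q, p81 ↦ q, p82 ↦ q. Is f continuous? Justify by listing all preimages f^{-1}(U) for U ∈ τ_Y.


f IS continuous.

Compute f^{-1}(U) for each U ∈ τ_Y:
  U = ∅: f^{-1}(U) = ∅ ∈ τ_X ✓.
  U = {p}: f^{-1}(U) = ∅ ∈ τ_X ✓.
  U = {p, q}: f^{-1}(U) = {p80, p81, p82} ∈ τ_X ✓.
Every preimage lies in τ_X, so f IS continuous.


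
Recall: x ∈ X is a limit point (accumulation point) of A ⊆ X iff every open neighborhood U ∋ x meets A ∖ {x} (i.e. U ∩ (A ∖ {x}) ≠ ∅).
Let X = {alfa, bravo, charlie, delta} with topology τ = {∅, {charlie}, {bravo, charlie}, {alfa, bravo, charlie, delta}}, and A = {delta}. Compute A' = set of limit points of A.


A' = {alfa}

For each x ∈ X, list the open sets U ∈ τ with x ∈ U, then check whether U ∩ (A ∖ {x}) ≠ ∅ for every such U.
  x = alfa: opens ∋ x are {alfa, bravo, charlie, delta}; each meets A ∖ {alfa}, so x IS a limit point.
  x = bravo: open {bravo, charlie} ∋ x has {bravo, charlie} ∩ (A ∖ {bravo}) = ∅, so x is NOT a limit point.
  x = charlie: open {charlie} ∋ x has {charlie} ∩ (A ∖ {charlie}) = ∅, so x is NOT a limit point.
  x = delta: open {alfa, bravo, charlie, delta} ∋ x has {alfa, bravo, charlie, delta} ∩ (A ∖ {delta}) = ∅, so x is NOT a limit point.
Collecting: A' = {alfa}.


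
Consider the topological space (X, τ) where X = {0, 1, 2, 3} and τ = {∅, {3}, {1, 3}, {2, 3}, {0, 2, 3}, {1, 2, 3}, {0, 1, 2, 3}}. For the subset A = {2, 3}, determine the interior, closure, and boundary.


int(A) = {2, 3}, cl(A) = {0, 1, 2, 3}, ∂A = {0, 1}.

Closed sets in (X, τ) are complements of opens:
  closed(X, τ) = {∅, {0}, {1}, {0, 1}, {0, 2}, {0, 1, 2}, {0, 1, 2, 3}}.
int(A) = ⋃ {U ∈ τ : U ⊆ A}. Opens contained in A: ∅, {3}, {2, 3}.
Taking the union of these: int(A) = {2, 3}.
cl(A) = ⋂ {C closed : A ⊆ C}. Closed sets containing A: {0, 1, 2, 3}.
Intersecting these: cl(A) = {0, 1, 2, 3}.
∂A = cl(A) ∖ int(A) = {0, 1, 2, 3} ∖ {2, 3} = {0, 1}.


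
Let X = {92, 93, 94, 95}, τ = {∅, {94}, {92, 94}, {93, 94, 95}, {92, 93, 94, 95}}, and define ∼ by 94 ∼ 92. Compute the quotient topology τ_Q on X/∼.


X/∼ = {[92=94], [93], [95]}; |τ_Q| = 3.

Equivalence classes: [92=94], [93], [95].
Quotient map π: X → X/∼ sends 92 ↦ [92=94], 93 ↦ [93], 94 ↦ [92=94], 95 ↦ [95].
For each subset V ⊆ X/∼, compute π^{-1}(V) ⊆ X and check whether π^{-1}(V) ∈ τ. V is open in τ_Q iff π^{-1}(V) ∈ τ.
  V = {}: π^{-1}(V) = ∅ ∈ τ ✓.
  V = {[92=94]}: π^{-1}(V) = {92, 94} ∈ τ ✓.
  V = {[93]}: π^{-1}(V) = {93} ∉ τ ✗.
  V = {[92=94], [93]}: π^{-1}(V) = {92, 93, 94} ∉ τ ✗.
  V = {[95]}: π^{-1}(V) = {95} ∉ τ ✗.
  V = {[92=94], [95]}: π^{-1}(V) = {92, 94, 95} ∉ τ ✗.
  V = {[93], [95]}: π^{-1}(V) = {93, 95} ∉ τ ✗.
  V = {[92=94], [93], [95]}: π^{-1}(V) = {92, 93, 94, 95} ∈ τ ✓.
Open sets in the quotient: τ_Q = {{}, {[92=94]}, {[92=94], [93], [95]}} (3 elements).


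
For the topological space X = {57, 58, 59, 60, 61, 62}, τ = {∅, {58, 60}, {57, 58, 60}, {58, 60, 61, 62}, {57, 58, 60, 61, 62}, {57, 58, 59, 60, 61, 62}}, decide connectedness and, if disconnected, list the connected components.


(X, τ) is connected.

Find clopen sets (U ∈ τ with X ∖ U ∈ τ):
  U = ∅, X ∖ U = {57, 58, 59, 60, 61, 62} — both open, so U is clopen.
  U = {57, 58, 59, 60, 61, 62}, X ∖ U = ∅ — both open, so U is clopen.
Only trivial clopens (∅ and X) exist, so (X, τ) is connected.
Compute connected components by grouping points that agree on all clopens:
  component: {57, 58, 59, 60, 61, 62}


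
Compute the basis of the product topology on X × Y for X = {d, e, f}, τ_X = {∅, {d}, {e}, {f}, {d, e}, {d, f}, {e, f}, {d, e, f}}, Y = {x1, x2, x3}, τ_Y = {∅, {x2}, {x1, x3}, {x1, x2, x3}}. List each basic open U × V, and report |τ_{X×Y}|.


Basis B = {∅ × ∅, {d} × {x2}, {e} × {x2}, {f} × {x2}, {d} × {x1, x3}, {d, e} × {x2}, {d, f} × {x2}, {e} × {x1, x3}, {e, f} × {x2}, {f} × {x1, x3}, {d} × {x1, x2, x3}, {d, e, f} × {x2}, {e} × {x1, x2, x3}, {f} × {x1, x2, x3}, {d, e} × {x1, x3}, {d, f} × {x1, x3}, {e, f} × {x1, x3}, {d, e} × {x1, x2, x3}, {d, f} × {x1, x2, x3}, {d, e, f} × {x1, x3}, {e, f} × {x1, x2, x3}, {d, e, f} × {x1, x2, x3}}; |τ_{X×Y}| = 64.

Enumerate products U × V with U ∈ τ_X, V ∈ τ_Y (deduplicated):
  ∅ × ∅ = {} (∅)
  {d} × {x2} = {(d,x2)}
  {e} × {x2} = {(e,x2)}
  {f} × {x2} = {(f,x2)}
  {d} × {x1, x3} = {(d,x1), (d,x3)}
  {d, e} × {x2} = {(d,x2), (e,x2)}
  {d, f} × {x2} = {(d,x2), (f,x2)}
  {e} × {x1, x3} = {(e,x1), (e,x3)}
  {e, f} × {x2} = {(e,x2), (f,x2)}
  {f} × {x1, x3} = {(f,x1), (f,x3)}
  {d} × {x1, x2, x3} = {(d,x1), (d,x2), (d,x3)}
  {d, e, f} × {x2} = {(d,x2), (e,x2), (f,x2)}
  {e} × {x1, x2, x3} = {(e,x1), (e,x2), (e,x3)}
  {f} × {x1, x2, x3} = {(f,x1), (f,x2), (f,x3)}
  {d, e} × {x1, x3} = {(d,x1), (d,x3), (e,x1), (e,x3)}
  {d, f} × {x1, x3} = {(d,x1), (d,x3), (f,x1), (f,x3)}
  {e, f} × {x1, x3} = {(e,x1), (e,x3), (f,x1), (f,x3)}
  {d, e} × {x1, x2, x3} = {(d,x1), (d,x2), (d,x3), (e,x1), (e,x2), (e,x3)}
  {d, f} × {x1, x2, x3} = {(d,x1), (d,x2), (d,x3), (f,x1), (f,x2), (f,x3)}
  {d, e, f} × {x1, x3} = {(d,x1), (d,x3), (e,x1), (e,x3), (f,x1), (f,x3)}
  {e, f} × {x1, x2, x3} = {(e,x1), (e,x2), (e,x3), (f,x1), (f,x2), (f,x3)}
  {d, e, f} × {x1, x2, x3} = {(d,x1), (d,x2), (d,x3), (e,x1), (e,x2), (e,x3), (f,x1), (f,x2), (f,x3)}
These 22 distinct sets form the basis B.
Close under arbitrary unions to get τ_{X×Y}; counting gives |τ_{X×Y}| = 64.


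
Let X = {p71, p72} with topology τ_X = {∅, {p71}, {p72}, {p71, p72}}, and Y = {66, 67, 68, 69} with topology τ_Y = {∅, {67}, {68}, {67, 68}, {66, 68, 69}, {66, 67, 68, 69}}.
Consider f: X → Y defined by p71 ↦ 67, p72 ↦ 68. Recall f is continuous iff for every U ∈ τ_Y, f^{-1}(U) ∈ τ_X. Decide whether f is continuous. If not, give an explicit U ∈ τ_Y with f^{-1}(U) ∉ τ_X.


f IS continuous.

Compute f^{-1}(U) for each U ∈ τ_Y:
  U = ∅: f^{-1}(U) = ∅ ∈ τ_X ✓.
  U = {67}: f^{-1}(U) = {p71} ∈ τ_X ✓.
  U = {68}: f^{-1}(U) = {p72} ∈ τ_X ✓.
  U = {67, 68}: f^{-1}(U) = {p71, p72} ∈ τ_X ✓.
  U = {66, 68, 69}: f^{-1}(U) = {p72} ∈ τ_X ✓.
  U = {66, 67, 68, 69}: f^{-1}(U) = {p71, p72} ∈ τ_X ✓.
Every preimage lies in τ_X, so f IS continuous.


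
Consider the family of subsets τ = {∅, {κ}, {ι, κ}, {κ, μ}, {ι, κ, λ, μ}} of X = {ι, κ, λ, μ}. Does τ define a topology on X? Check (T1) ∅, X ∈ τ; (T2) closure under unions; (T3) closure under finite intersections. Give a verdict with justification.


τ is NOT a topology on X.

Axiom (T1): ∅ ∈ τ? Yes; X ∈ τ? Yes.
Axiom (T2/T3): check pairwise unions and intersections of members of τ.
Counterexample for (T2): {ι, κ} ∪ {κ, μ} = {ι, κ, μ} ∉ τ. Therefore τ is NOT a topology.


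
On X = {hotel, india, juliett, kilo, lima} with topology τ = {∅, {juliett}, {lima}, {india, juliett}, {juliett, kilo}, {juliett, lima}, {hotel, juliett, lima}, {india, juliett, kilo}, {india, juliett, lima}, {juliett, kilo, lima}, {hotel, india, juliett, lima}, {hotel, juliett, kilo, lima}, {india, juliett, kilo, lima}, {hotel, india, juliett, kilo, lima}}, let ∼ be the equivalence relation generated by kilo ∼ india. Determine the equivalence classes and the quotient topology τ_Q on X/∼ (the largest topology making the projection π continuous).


X/∼ = {[hotel], [india=kilo], [juliett], [lima]}; |τ_Q| = 8.

Equivalence classes: [hotel], [india=kilo], [juliett], [lima].
Quotient map π: X → X/∼ sends hotel ↦ [hotel], india ↦ [india=kilo], juliett ↦ [juliett], kilo ↦ [india=kilo], lima ↦ [lima].
For each subset V ⊆ X/∼, compute π^{-1}(V) ⊆ X and check whether π^{-1}(V) ∈ τ. V is open in τ_Q iff π^{-1}(V) ∈ τ.
  V = {}: π^{-1}(V) = ∅ ∈ τ ✓.
  V = {[hotel]}: π^{-1}(V) = {hotel} ∉ τ ✗.
  V = {[india=kilo]}: π^{-1}(V) = {india, kilo} ∉ τ ✗.
  V = {[hotel], [india=kilo]}: π^{-1}(V) = {hotel, india, kilo} ∉ τ ✗.
  V = {[juliett]}: π^{-1}(V) = {juliett} ∈ τ ✓.
  V = {[hotel], [juliett]}: π^{-1}(V) = {hotel, juliett} ∉ τ ✗.
  V = {[india=kilo], [juliett]}: π^{-1}(V) = {india, juliett, kilo} ∈ τ ✓.
  V = {[hotel], [india=kilo], [juliett]}: π^{-1}(V) = {hotel, india, juliett, kilo} ∉ τ ✗.
  V = {[lima]}: π^{-1}(V) = {lima} ∈ τ ✓.
  V = {[hotel], [lima]}: π^{-1}(V) = {hotel, lima} ∉ τ ✗.
  V = {[india=kilo], [lima]}: π^{-1}(V) = {india, kilo, lima} ∉ τ ✗.
  V = {[hotel], [india=kilo], [lima]}: π^{-1}(V) = {hotel, india, kilo, lima} ∉ τ ✗.
  V = {[juliett], [lima]}: π^{-1}(V) = {juliett, lima} ∈ τ ✓.
  V = {[hotel], [juliett], [lima]}: π^{-1}(V) = {hotel, juliett, lima} ∈ τ ✓.
  V = {[india=kilo], [juliett], [lima]}: π^{-1}(V) = {india, juliett, kilo, lima} ∈ τ ✓.
  V = {[hotel], [india=kilo], [juliett], [lima]}: π^{-1}(V) = {hotel, india, juliett, kilo, lima} ∈ τ ✓.
Open sets in the quotient: τ_Q = {{}, {[juliett]}, {[india=kilo], [juliett]}, {[lima]}, {[juliett], [lima]}, {[hotel], [juliett], [lima]}, {[india=kilo], [juliett], [lima]}, {[hotel], [india=kilo], [juliett], [lima]}} (8 elements).


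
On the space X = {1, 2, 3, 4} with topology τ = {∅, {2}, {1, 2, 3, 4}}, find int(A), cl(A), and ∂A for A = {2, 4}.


int(A) = {2}, cl(A) = {1, 2, 3, 4}, ∂A = {1, 3, 4}.

Closed sets in (X, τ) are complements of opens:
  closed(X, τ) = {∅, {1, 3, 4}, {1, 2, 3, 4}}.
int(A) = ⋃ {U ∈ τ : U ⊆ A}. Opens contained in A: ∅, {2}.
Taking the union of these: int(A) = {2}.
cl(A) = ⋂ {C closed : A ⊆ C}. Closed sets containing A: {1, 2, 3, 4}.
Intersecting these: cl(A) = {1, 2, 3, 4}.
∂A = cl(A) ∖ int(A) = {1, 2, 3, 4} ∖ {2} = {1, 3, 4}.


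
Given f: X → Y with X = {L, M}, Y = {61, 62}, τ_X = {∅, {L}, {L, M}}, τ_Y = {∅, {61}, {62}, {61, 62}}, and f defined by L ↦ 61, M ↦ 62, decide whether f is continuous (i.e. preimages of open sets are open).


f is NOT continuous.

Compute f^{-1}(U) for each U ∈ τ_Y:
  U = ∅: f^{-1}(U) = ∅ ∈ τ_X ✓.
  U = {61}: f^{-1}(U) = {L} ∈ τ_X ✓.
  U = {62}: f^{-1}(U) = {M} ∉ τ_X ✗.
  U = {61, 62}: f^{-1}(U) = {L, M} ∈ τ_X ✓.
Found U = {62} with f^{-1}(U) = {M} not in τ_X. Therefore f is NOT continuous.


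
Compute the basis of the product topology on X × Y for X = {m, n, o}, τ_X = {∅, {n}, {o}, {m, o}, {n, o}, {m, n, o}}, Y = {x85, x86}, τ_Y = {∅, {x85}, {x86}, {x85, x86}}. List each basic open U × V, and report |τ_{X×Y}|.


Basis B = {∅ × ∅, {n} × {x85}, {n} × {x86}, {o} × {x85}, {o} × {x86}, {m, o} × {x85}, {m, o} × {x86}, {n} × {x85, x86}, {n, o} × {x85}, {n, o} × {x86}, {o} × {x85, x86}, {m, n, o} × {x85}, {m, n, o} × {x86}, {m, o} × {x85, x86}, {n, o} × {x85, x86}, {m, n, o} × {x85, x86}}; |τ_{X×Y}| = 36.

Enumerate products U × V with U ∈ τ_X, V ∈ τ_Y (deduplicated):
  ∅ × ∅ = {} (∅)
  {n} × {x85} = {(n,x85)}
  {n} × {x86} = {(n,x86)}
  {o} × {x85} = {(o,x85)}
  {o} × {x86} = {(o,x86)}
  {m, o} × {x85} = {(m,x85), (o,x85)}
  {m, o} × {x86} = {(m,x86), (o,x86)}
  {n} × {x85, x86} = {(n,x85), (n,x86)}
  {n, o} × {x85} = {(n,x85), (o,x85)}
  {n, o} × {x86} = {(n,x86), (o,x86)}
  {o} × {x85, x86} = {(o,x85), (o,x86)}
  {m, n, o} × {x85} = {(m,x85), (n,x85), (o,x85)}
  {m, n, o} × {x86} = {(m,x86), (n,x86), (o,x86)}
  {m, o} × {x85, x86} = {(m,x85), (m,x86), (o,x85), (o,x86)}
  {n, o} × {x85, x86} = {(n,x85), (n,x86), (o,x85), (o,x86)}
  {m, n, o} × {x85, x86} = {(m,x85), (m,x86), (n,x85), (n,x86), (o,x85), (o,x86)}
These 16 distinct sets form the basis B.
Close under arbitrary unions to get τ_{X×Y}; counting gives |τ_{X×Y}| = 36.


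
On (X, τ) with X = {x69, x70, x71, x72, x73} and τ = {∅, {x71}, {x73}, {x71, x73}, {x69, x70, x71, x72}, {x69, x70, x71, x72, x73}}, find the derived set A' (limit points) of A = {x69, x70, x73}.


A' = {x69, x70, x72}

For each x ∈ X, list the open sets U ∈ τ with x ∈ U, then check whether U ∩ (A ∖ {x}) ≠ ∅ for every such U.
  x = x69: opens ∋ x are {x69, x70, x71, x72}, {x69, x70, x71, x72, x73}; each meets A ∖ {x69}, so x IS a limit point.
  x = x70: opens ∋ x are {x69, x70, x71, x72}, {x69, x70, x71, x72, x73}; each meets A ∖ {x70}, so x IS a limit point.
  x = x71: open {x71} ∋ x has {x71} ∩ (A ∖ {x71}) = ∅, so x is NOT a limit point.
  x = x72: opens ∋ x are {x69, x70, x71, x72}, {x69, x70, x71, x72, x73}; each meets A ∖ {x72}, so x IS a limit point.
  x = x73: open {x73} ∋ x has {x73} ∩ (A ∖ {x73}) = ∅, so x is NOT a limit point.
Collecting: A' = {x69, x70, x72}.


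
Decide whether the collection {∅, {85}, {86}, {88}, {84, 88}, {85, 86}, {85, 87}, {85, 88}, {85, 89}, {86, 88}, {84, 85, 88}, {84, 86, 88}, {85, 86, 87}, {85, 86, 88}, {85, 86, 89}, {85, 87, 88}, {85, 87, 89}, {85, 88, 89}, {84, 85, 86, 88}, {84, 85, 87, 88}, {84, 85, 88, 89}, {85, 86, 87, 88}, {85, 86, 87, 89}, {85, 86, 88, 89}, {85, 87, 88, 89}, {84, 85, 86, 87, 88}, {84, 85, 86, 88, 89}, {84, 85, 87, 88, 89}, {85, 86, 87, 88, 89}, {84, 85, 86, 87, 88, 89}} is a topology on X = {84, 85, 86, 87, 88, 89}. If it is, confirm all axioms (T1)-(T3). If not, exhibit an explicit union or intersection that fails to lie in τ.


τ IS a topology on X.

Axiom (T1): ∅ ∈ τ? Yes; X ∈ τ? Yes.
Axiom (T2/T3): check pairwise unions and intersections of members of τ.
All pairwise intersections and unions checked — each lies in τ. Therefore τ satisfies (T1), (T2), (T3): it IS a topology on X.


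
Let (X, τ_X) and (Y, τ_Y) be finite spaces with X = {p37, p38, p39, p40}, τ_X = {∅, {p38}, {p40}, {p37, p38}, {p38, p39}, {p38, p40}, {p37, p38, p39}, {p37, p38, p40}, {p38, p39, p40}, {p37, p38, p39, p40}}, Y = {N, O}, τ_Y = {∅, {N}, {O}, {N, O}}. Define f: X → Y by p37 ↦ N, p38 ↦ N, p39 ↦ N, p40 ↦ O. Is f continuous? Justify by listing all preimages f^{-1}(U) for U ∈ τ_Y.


f IS continuous.

Compute f^{-1}(U) for each U ∈ τ_Y:
  U = ∅: f^{-1}(U) = ∅ ∈ τ_X ✓.
  U = {N}: f^{-1}(U) = {p37, p38, p39} ∈ τ_X ✓.
  U = {O}: f^{-1}(U) = {p40} ∈ τ_X ✓.
  U = {N, O}: f^{-1}(U) = {p37, p38, p39, p40} ∈ τ_X ✓.
Every preimage lies in τ_X, so f IS continuous.


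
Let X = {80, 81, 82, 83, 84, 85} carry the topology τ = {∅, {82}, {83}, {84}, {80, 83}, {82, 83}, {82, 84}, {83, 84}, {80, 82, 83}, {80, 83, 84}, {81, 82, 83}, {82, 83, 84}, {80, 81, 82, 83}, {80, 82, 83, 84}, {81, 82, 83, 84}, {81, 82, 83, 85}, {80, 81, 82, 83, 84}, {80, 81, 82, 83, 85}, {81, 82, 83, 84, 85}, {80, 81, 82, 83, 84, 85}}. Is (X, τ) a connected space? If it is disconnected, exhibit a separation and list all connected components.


(X, τ) is disconnected; components = [{84}, {80, 81, 82, 83, 85}].

Find clopen sets (U ∈ τ with X ∖ U ∈ τ):
  U = ∅, X ∖ U = {80, 81, 82, 83, 84, 85} — both open, so U is clopen.
  U = {84}, X ∖ U = {80, 81, 82, 83, 85} — both open, so U is clopen.
  U = {80, 81, 82, 83, 85}, X ∖ U = {84} — both open, so U is clopen.
  U = {80, 81, 82, 83, 84, 85}, X ∖ U = ∅ — both open, so U is clopen.
Nontrivial clopen(s) exist: e.g. {80, 81, 82, 83, 85}. So (X, τ) is disconnected.
Compute connected components by grouping points that agree on all clopens:
  component: {84}
  component: {80, 81, 82, 83, 85}


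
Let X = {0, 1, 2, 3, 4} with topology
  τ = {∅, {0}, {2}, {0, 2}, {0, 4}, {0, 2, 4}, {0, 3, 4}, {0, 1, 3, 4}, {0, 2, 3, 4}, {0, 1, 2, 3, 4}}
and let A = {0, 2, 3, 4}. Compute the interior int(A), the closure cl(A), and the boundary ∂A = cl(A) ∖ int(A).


int(A) = {0, 2, 3, 4}, cl(A) = {0, 1, 2, 3, 4}, ∂A = {1}.

Closed sets in (X, τ) are complements of opens:
  closed(X, τ) = {∅, {1}, {2}, {1, 2}, {1, 3}, {1, 2, 3}, {1, 3, 4}, {0, 1, 3, 4}, {1, 2, 3, 4}, {0, 1, 2, 3, 4}}.
int(A) = ⋃ {U ∈ τ : U ⊆ A}. Opens contained in A: ∅, {0}, {2}, {0, 2}, {0, 4}, {0, 2, 4}, {0, 3, 4}, {0, 2, 3, 4}.
Taking the union of these: int(A) = {0, 2, 3, 4}.
cl(A) = ⋂ {C closed : A ⊆ C}. Closed sets containing A: {0, 1, 2, 3, 4}.
Intersecting these: cl(A) = {0, 1, 2, 3, 4}.
∂A = cl(A) ∖ int(A) = {0, 1, 2, 3, 4} ∖ {0, 2, 3, 4} = {1}.


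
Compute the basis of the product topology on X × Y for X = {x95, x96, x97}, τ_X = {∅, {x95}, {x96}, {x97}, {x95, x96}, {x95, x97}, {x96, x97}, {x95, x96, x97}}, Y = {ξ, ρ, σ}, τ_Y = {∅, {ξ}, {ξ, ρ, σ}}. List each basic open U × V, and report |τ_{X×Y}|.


Basis B = {∅ × ∅, {x95} × {ξ}, {x96} × {ξ}, {x97} × {ξ}, {x95, x96} × {ξ}, {x95, x97} × {ξ}, {x96, x97} × {ξ}, {x95} × {ξ, ρ, σ}, {x95, x96, x97} × {ξ}, {x96} × {ξ, ρ, σ}, {x97} × {ξ, ρ, σ}, {x95, x96} × {ξ, ρ, σ}, {x95, x97} × {ξ, ρ, σ}, {x96, x97} × {ξ, ρ, σ}, {x95, x96, x97} × {ξ, ρ, σ}}; |τ_{X×Y}| = 27.

Enumerate products U × V with U ∈ τ_X, V ∈ τ_Y (deduplicated):
  ∅ × ∅ = {} (∅)
  {x95} × {ξ} = {(x95,ξ)}
  {x96} × {ξ} = {(x96,ξ)}
  {x97} × {ξ} = {(x97,ξ)}
  {x95, x96} × {ξ} = {(x95,ξ), (x96,ξ)}
  {x95, x97} × {ξ} = {(x95,ξ), (x97,ξ)}
  {x96, x97} × {ξ} = {(x96,ξ), (x97,ξ)}
  {x95} × {ξ, ρ, σ} = {(x95,ξ), (x95,ρ), (x95,σ)}
  {x95, x96, x97} × {ξ} = {(x95,ξ), (x96,ξ), (x97,ξ)}
  {x96} × {ξ, ρ, σ} = {(x96,ξ), (x96,ρ), (x96,σ)}
  {x97} × {ξ, ρ, σ} = {(x97,ξ), (x97,ρ), (x97,σ)}
  {x95, x96} × {ξ, ρ, σ} = {(x95,ξ), (x95,ρ), (x95,σ), (x96,ξ), (x96,ρ), (x96,σ)}
  {x95, x97} × {ξ, ρ, σ} = {(x95,ξ), (x95,ρ), (x95,σ), (x97,ξ), (x97,ρ), (x97,σ)}
  {x96, x97} × {ξ, ρ, σ} = {(x96,ξ), (x96,ρ), (x96,σ), (x97,ξ), (x97,ρ), (x97,σ)}
  {x95, x96, x97} × {ξ, ρ, σ} = {(x95,ξ), (x95,ρ), (x95,σ), (x96,ξ), (x96,ρ), (x96,σ), (x97,ξ), (x97,ρ), (x97,σ)}
These 15 distinct sets form the basis B.
Close under arbitrary unions to get τ_{X×Y}; counting gives |τ_{X×Y}| = 27.


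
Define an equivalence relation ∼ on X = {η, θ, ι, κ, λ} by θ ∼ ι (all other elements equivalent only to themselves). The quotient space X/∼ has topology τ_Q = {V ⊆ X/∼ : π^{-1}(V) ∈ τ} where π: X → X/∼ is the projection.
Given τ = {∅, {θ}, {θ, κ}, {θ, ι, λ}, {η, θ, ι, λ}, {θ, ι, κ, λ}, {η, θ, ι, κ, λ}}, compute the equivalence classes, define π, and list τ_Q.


X/∼ = {[η], [θ=ι], [κ], [λ]}; |τ_Q| = 5.

Equivalence classes: [η], [θ=ι], [κ], [λ].
Quotient map π: X → X/∼ sends η ↦ [η], θ ↦ [θ=ι], ι ↦ [θ=ι], κ ↦ [κ], λ ↦ [λ].
For each subset V ⊆ X/∼, compute π^{-1}(V) ⊆ X and check whether π^{-1}(V) ∈ τ. V is open in τ_Q iff π^{-1}(V) ∈ τ.
  V = {}: π^{-1}(V) = ∅ ∈ τ ✓.
  V = {[η]}: π^{-1}(V) = {η} ∉ τ ✗.
  V = {[θ=ι]}: π^{-1}(V) = {θ, ι} ∉ τ ✗.
  V = {[η], [θ=ι]}: π^{-1}(V) = {η, θ, ι} ∉ τ ✗.
  V = {[κ]}: π^{-1}(V) = {κ} ∉ τ ✗.
  V = {[η], [κ]}: π^{-1}(V) = {η, κ} ∉ τ ✗.
  V = {[θ=ι], [κ]}: π^{-1}(V) = {θ, ι, κ} ∉ τ ✗.
  V = {[η], [θ=ι], [κ]}: π^{-1}(V) = {η, θ, ι, κ} ∉ τ ✗.
  V = {[λ]}: π^{-1}(V) = {λ} ∉ τ ✗.
  V = {[η], [λ]}: π^{-1}(V) = {η, λ} ∉ τ ✗.
  V = {[θ=ι], [λ]}: π^{-1}(V) = {θ, ι, λ} ∈ τ ✓.
  V = {[η], [θ=ι], [λ]}: π^{-1}(V) = {η, θ, ι, λ} ∈ τ ✓.
  V = {[κ], [λ]}: π^{-1}(V) = {κ, λ} ∉ τ ✗.
  V = {[η], [κ], [λ]}: π^{-1}(V) = {η, κ, λ} ∉ τ ✗.
  V = {[θ=ι], [κ], [λ]}: π^{-1}(V) = {θ, ι, κ, λ} ∈ τ ✓.
  V = {[η], [θ=ι], [κ], [λ]}: π^{-1}(V) = {η, θ, ι, κ, λ} ∈ τ ✓.
Open sets in the quotient: τ_Q = {{}, {[θ=ι], [λ]}, {[η], [θ=ι], [λ]}, {[θ=ι], [κ], [λ]}, {[η], [θ=ι], [κ], [λ]}} (5 elements).


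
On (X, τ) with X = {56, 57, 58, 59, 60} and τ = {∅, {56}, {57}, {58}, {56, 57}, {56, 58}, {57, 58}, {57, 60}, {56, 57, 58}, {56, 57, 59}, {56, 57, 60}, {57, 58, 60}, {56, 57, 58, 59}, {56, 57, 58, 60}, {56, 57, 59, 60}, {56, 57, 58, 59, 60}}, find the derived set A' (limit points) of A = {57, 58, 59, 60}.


A' = {59, 60}

For each x ∈ X, list the open sets U ∈ τ with x ∈ U, then check whether U ∩ (A ∖ {x}) ≠ ∅ for every such U.
  x = 56: open {56} ∋ x has {56} ∩ (A ∖ {56}) = ∅, so x is NOT a limit point.
  x = 57: open {57} ∋ x has {57} ∩ (A ∖ {57}) = ∅, so x is NOT a limit point.
  x = 58: open {58} ∋ x has {58} ∩ (A ∖ {58}) = ∅, so x is NOT a limit point.
  x = 59: opens ∋ x are {56, 57, 59}, {56, 57, 58, 59}, {56, 57, 59, 60}, {56, 57, 58, 59, 60}; each meets A ∖ {59}, so x IS a limit point.
  x = 60: opens ∋ x are {57, 60}, {56, 57, 60}, {57, 58, 60}, {56, 57, 58, 60}, {56, 57, 59, 60}, {56, 57, 58, 59, 60}; each meets A ∖ {60}, so x IS a limit point.
Collecting: A' = {59, 60}.


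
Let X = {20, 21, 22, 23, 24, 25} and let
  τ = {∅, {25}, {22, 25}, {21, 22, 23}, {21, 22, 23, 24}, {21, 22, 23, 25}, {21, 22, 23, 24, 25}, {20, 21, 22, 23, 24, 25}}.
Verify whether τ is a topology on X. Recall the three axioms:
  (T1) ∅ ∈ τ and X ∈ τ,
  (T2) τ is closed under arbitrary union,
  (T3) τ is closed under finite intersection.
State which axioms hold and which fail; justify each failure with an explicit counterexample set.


τ is NOT a topology on X.

Axiom (T1): ∅ ∈ τ? Yes; X ∈ τ? Yes.
Axiom (T2/T3): check pairwise unions and intersections of members of τ.
Counterexample for (T3): {22, 25} ∩ {21, 22, 23} = {22} ∉ τ. Therefore τ is NOT a topology.


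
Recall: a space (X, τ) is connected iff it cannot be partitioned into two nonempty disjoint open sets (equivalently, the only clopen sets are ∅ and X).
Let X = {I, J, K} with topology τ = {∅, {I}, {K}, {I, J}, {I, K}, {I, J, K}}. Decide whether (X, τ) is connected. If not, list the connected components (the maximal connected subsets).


(X, τ) is disconnected; components = [{K}, {I, J}].

Find clopen sets (U ∈ τ with X ∖ U ∈ τ):
  U = ∅, X ∖ U = {I, J, K} — both open, so U is clopen.
  U = {K}, X ∖ U = {I, J} — both open, so U is clopen.
  U = {I, J}, X ∖ U = {K} — both open, so U is clopen.
  U = {I, J, K}, X ∖ U = ∅ — both open, so U is clopen.
Nontrivial clopen(s) exist: e.g. {I, J}. So (X, τ) is disconnected.
Compute connected components by grouping points that agree on all clopens:
  component: {K}
  component: {I, J}


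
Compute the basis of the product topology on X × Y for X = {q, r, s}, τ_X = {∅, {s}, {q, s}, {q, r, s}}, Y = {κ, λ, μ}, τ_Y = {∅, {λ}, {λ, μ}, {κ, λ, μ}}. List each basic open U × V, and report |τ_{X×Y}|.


Basis B = {∅ × ∅, {s} × {λ}, {q, s} × {λ}, {s} × {λ, μ}, {q, r, s} × {λ}, {s} × {κ, λ, μ}, {q, s} × {λ, μ}, {q, s} × {κ, λ, μ}, {q, r, s} × {λ, μ}, {q, r, s} × {κ, λ, μ}}; |τ_{X×Y}| = 20.

Enumerate products U × V with U ∈ τ_X, V ∈ τ_Y (deduplicated):
  ∅ × ∅ = {} (∅)
  {s} × {λ} = {(s,λ)}
  {q, s} × {λ} = {(q,λ), (s,λ)}
  {s} × {λ, μ} = {(s,λ), (s,μ)}
  {q, r, s} × {λ} = {(q,λ), (r,λ), (s,λ)}
  {s} × {κ, λ, μ} = {(s,κ), (s,λ), (s,μ)}
  {q, s} × {λ, μ} = {(q,λ), (q,μ), (s,λ), (s,μ)}
  {q, s} × {κ, λ, μ} = {(q,κ), (q,λ), (q,μ), (s,κ), (s,λ), (s,μ)}
  {q, r, s} × {λ, μ} = {(q,λ), (q,μ), (r,λ), (r,μ), (s,λ), (s,μ)}
  {q, r, s} × {κ, λ, μ} = {(q,κ), (q,λ), (q,μ), (r,κ), (r,λ), (r,μ), (s,κ), (s,λ), (s,μ)}
These 10 distinct sets form the basis B.
Close under arbitrary unions to get τ_{X×Y}; counting gives |τ_{X×Y}| = 20.


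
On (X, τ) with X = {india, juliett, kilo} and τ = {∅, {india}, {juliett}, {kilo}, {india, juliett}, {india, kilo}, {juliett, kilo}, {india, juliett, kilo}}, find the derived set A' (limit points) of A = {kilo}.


A' = ∅

For each x ∈ X, list the open sets U ∈ τ with x ∈ U, then check whether U ∩ (A ∖ {x}) ≠ ∅ for every such U.
  x = india: open {india} ∋ x has {india} ∩ (A ∖ {india}) = ∅, so x is NOT a limit point.
  x = juliett: open {juliett} ∋ x has {juliett} ∩ (A ∖ {juliett}) = ∅, so x is NOT a limit point.
  x = kilo: open {kilo} ∋ x has {kilo} ∩ (A ∖ {kilo}) = ∅, so x is NOT a limit point.
Collecting: A' = ∅.


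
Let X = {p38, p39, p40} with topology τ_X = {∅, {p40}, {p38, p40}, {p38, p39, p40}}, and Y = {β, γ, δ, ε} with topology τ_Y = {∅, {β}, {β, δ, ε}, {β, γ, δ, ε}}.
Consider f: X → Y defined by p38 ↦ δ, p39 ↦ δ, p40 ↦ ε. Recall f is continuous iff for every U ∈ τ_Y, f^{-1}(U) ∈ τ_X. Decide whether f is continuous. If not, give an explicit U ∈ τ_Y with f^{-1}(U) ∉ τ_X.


f IS continuous.

Compute f^{-1}(U) for each U ∈ τ_Y:
  U = ∅: f^{-1}(U) = ∅ ∈ τ_X ✓.
  U = {β}: f^{-1}(U) = ∅ ∈ τ_X ✓.
  U = {β, δ, ε}: f^{-1}(U) = {p38, p39, p40} ∈ τ_X ✓.
  U = {β, γ, δ, ε}: f^{-1}(U) = {p38, p39, p40} ∈ τ_X ✓.
Every preimage lies in τ_X, so f IS continuous.


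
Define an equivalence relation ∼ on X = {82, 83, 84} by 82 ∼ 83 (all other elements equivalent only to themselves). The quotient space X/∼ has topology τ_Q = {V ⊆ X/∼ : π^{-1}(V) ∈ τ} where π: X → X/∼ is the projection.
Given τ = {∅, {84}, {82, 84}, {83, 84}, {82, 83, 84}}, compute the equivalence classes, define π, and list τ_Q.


X/∼ = {[82=83], [84]}; |τ_Q| = 3.

Equivalence classes: [82=83], [84].
Quotient map π: X → X/∼ sends 82 ↦ [82=83], 83 ↦ [82=83], 84 ↦ [84].
For each subset V ⊆ X/∼, compute π^{-1}(V) ⊆ X and check whether π^{-1}(V) ∈ τ. V is open in τ_Q iff π^{-1}(V) ∈ τ.
  V = {}: π^{-1}(V) = ∅ ∈ τ ✓.
  V = {[82=83]}: π^{-1}(V) = {82, 83} ∉ τ ✗.
  V = {[84]}: π^{-1}(V) = {84} ∈ τ ✓.
  V = {[82=83], [84]}: π^{-1}(V) = {82, 83, 84} ∈ τ ✓.
Open sets in the quotient: τ_Q = {{}, {[84]}, {[82=83], [84]}} (3 elements).


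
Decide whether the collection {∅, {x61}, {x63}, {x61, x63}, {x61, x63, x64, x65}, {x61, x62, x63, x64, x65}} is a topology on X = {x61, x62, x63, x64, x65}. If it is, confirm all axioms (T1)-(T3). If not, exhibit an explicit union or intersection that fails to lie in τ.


τ IS a topology on X.

Axiom (T1): ∅ ∈ τ? Yes; X ∈ τ? Yes.
Axiom (T2/T3): check pairwise unions and intersections of members of τ.
All pairwise intersections and unions checked — each lies in τ. Therefore τ satisfies (T1), (T2), (T3): it IS a topology on X.


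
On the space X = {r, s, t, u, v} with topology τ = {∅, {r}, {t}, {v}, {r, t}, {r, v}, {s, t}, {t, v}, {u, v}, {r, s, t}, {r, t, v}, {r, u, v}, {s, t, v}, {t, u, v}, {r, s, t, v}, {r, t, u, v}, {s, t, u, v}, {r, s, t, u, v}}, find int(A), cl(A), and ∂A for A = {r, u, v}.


int(A) = {r, u, v}, cl(A) = {r, u, v}, ∂A = ∅.

Closed sets in (X, τ) are complements of opens:
  closed(X, τ) = {∅, {r}, {s}, {u}, {r, s}, {r, u}, {s, t}, {s, u}, {u, v}, {r, s, t}, {r, s, u}, {r, u, v}, {s, t, u}, {s, u, v}, {r, s, t, u}, {r, s, u, v}, {s, t, u, v}, {r, s, t, u, v}}.
int(A) = ⋃ {U ∈ τ : U ⊆ A}. Opens contained in A: ∅, {r}, {v}, {r, v}, {u, v}, {r, u, v}.
Taking the union of these: int(A) = {r, u, v}.
cl(A) = ⋂ {C closed : A ⊆ C}. Closed sets containing A: {r, u, v}, {r, s, u, v}, {r, s, t, u, v}.
Intersecting these: cl(A) = {r, u, v}.
∂A = cl(A) ∖ int(A) = {r, u, v} ∖ {r, u, v} = ∅.


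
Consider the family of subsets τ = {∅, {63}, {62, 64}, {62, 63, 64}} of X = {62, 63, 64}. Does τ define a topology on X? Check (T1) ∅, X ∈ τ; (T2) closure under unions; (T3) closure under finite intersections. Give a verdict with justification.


τ IS a topology on X.

Axiom (T1): ∅ ∈ τ? Yes; X ∈ τ? Yes.
Axiom (T2/T3): check pairwise unions and intersections of members of τ.
All pairwise intersections and unions checked — each lies in τ. Therefore τ satisfies (T1), (T2), (T3): it IS a topology on X.


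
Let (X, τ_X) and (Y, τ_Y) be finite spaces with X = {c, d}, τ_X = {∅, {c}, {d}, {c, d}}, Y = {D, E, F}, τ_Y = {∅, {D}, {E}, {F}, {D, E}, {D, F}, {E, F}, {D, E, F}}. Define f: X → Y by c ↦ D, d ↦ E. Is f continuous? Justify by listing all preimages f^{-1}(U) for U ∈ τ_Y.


f IS continuous.

Compute f^{-1}(U) for each U ∈ τ_Y:
  U = ∅: f^{-1}(U) = ∅ ∈ τ_X ✓.
  U = {D}: f^{-1}(U) = {c} ∈ τ_X ✓.
  U = {E}: f^{-1}(U) = {d} ∈ τ_X ✓.
  U = {F}: f^{-1}(U) = ∅ ∈ τ_X ✓.
  U = {D, E}: f^{-1}(U) = {c, d} ∈ τ_X ✓.
  U = {D, F}: f^{-1}(U) = {c} ∈ τ_X ✓.
  U = {E, F}: f^{-1}(U) = {d} ∈ τ_X ✓.
  U = {D, E, F}: f^{-1}(U) = {c, d} ∈ τ_X ✓.
Every preimage lies in τ_X, so f IS continuous.


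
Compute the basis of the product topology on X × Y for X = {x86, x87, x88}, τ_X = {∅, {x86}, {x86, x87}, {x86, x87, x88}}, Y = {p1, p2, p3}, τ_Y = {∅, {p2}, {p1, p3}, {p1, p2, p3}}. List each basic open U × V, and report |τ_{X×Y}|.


Basis B = {∅ × ∅, {x86} × {p2}, {x86} × {p1, p3}, {x86, x87} × {p2}, {x86} × {p1, p2, p3}, {x86, x87, x88} × {p2}, {x86, x87} × {p1, p3}, {x86, x87} × {p1, p2, p3}, {x86, x87, x88} × {p1, p3}, {x86, x87, x88} × {p1, p2, p3}}; |τ_{X×Y}| = 16.

Enumerate products U × V with U ∈ τ_X, V ∈ τ_Y (deduplicated):
  ∅ × ∅ = {} (∅)
  {x86} × {p2} = {(x86,p2)}
  {x86} × {p1, p3} = {(x86,p1), (x86,p3)}
  {x86, x87} × {p2} = {(x86,p2), (x87,p2)}
  {x86} × {p1, p2, p3} = {(x86,p1), (x86,p2), (x86,p3)}
  {x86, x87, x88} × {p2} = {(x86,p2), (x87,p2), (x88,p2)}
  {x86, x87} × {p1, p3} = {(x86,p1), (x86,p3), (x87,p1), (x87,p3)}
  {x86, x87} × {p1, p2, p3} = {(x86,p1), (x86,p2), (x86,p3), (x87,p1), (x87,p2), (x87,p3)}
  {x86, x87, x88} × {p1, p3} = {(x86,p1), (x86,p3), (x87,p1), (x87,p3), (x88,p1), (x88,p3)}
  {x86, x87, x88} × {p1, p2, p3} = {(x86,p1), (x86,p2), (x86,p3), (x87,p1), (x87,p2), (x87,p3), (x88,p1), (x88,p2), (x88,p3)}
These 10 distinct sets form the basis B.
Close under arbitrary unions to get τ_{X×Y}; counting gives |τ_{X×Y}| = 16.


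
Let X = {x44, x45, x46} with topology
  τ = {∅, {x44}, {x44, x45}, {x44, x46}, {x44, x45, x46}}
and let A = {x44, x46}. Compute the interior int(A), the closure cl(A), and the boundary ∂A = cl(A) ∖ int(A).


int(A) = {x44, x46}, cl(A) = {x44, x45, x46}, ∂A = {x45}.

Closed sets in (X, τ) are complements of opens:
  closed(X, τ) = {∅, {x45}, {x46}, {x45, x46}, {x44, x45, x46}}.
int(A) = ⋃ {U ∈ τ : U ⊆ A}. Opens contained in A: ∅, {x44}, {x44, x46}.
Taking the union of these: int(A) = {x44, x46}.
cl(A) = ⋂ {C closed : A ⊆ C}. Closed sets containing A: {x44, x45, x46}.
Intersecting these: cl(A) = {x44, x45, x46}.
∂A = cl(A) ∖ int(A) = {x44, x45, x46} ∖ {x44, x46} = {x45}.


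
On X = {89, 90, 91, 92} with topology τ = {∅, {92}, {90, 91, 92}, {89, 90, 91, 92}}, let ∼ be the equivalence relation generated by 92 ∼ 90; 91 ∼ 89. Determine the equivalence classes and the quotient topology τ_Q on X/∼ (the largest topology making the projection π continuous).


X/∼ = {[89=91], [90=92]}; |τ_Q| = 2.

Equivalence classes: [89=91], [90=92].
Quotient map π: X → X/∼ sends 89 ↦ [89=91], 90 ↦ [90=92], 91 ↦ [89=91], 92 ↦ [90=92].
For each subset V ⊆ X/∼, compute π^{-1}(V) ⊆ X and check whether π^{-1}(V) ∈ τ. V is open in τ_Q iff π^{-1}(V) ∈ τ.
  V = {}: π^{-1}(V) = ∅ ∈ τ ✓.
  V = {[89=91]}: π^{-1}(V) = {89, 91} ∉ τ ✗.
  V = {[90=92]}: π^{-1}(V) = {90, 92} ∉ τ ✗.
  V = {[89=91], [90=92]}: π^{-1}(V) = {89, 90, 91, 92} ∈ τ ✓.
Open sets in the quotient: τ_Q = {{}, {[89=91], [90=92]}} (2 elements).


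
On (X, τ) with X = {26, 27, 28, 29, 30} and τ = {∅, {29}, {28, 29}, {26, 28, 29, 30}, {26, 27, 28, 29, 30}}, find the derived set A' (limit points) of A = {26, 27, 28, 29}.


A' = {26, 27, 28, 30}

For each x ∈ X, list the open sets U ∈ τ with x ∈ U, then check whether U ∩ (A ∖ {x}) ≠ ∅ for every such U.
  x = 26: opens ∋ x are {26, 28, 29, 30}, {26, 27, 28, 29, 30}; each meets A ∖ {26}, so x IS a limit point.
  x = 27: opens ∋ x are {26, 27, 28, 29, 30}; each meets A ∖ {27}, so x IS a limit point.
  x = 28: opens ∋ x are {28, 29}, {26, 28, 29, 30}, {26, 27, 28, 29, 30}; each meets A ∖ {28}, so x IS a limit point.
  x = 29: open {29} ∋ x has {29} ∩ (A ∖ {29}) = ∅, so x is NOT a limit point.
  x = 30: opens ∋ x are {26, 28, 29, 30}, {26, 27, 28, 29, 30}; each meets A ∖ {30}, so x IS a limit point.
Collecting: A' = {26, 27, 28, 30}.


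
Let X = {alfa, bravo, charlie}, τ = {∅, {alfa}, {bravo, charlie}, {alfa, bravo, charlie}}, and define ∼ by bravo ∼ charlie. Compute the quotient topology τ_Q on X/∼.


X/∼ = {[alfa], [bravo=charlie]}; |τ_Q| = 4.

Equivalence classes: [alfa], [bravo=charlie].
Quotient map π: X → X/∼ sends alfa ↦ [alfa], bravo ↦ [bravo=charlie], charlie ↦ [bravo=charlie].
For each subset V ⊆ X/∼, compute π^{-1}(V) ⊆ X and check whether π^{-1}(V) ∈ τ. V is open in τ_Q iff π^{-1}(V) ∈ τ.
  V = {}: π^{-1}(V) = ∅ ∈ τ ✓.
  V = {[alfa]}: π^{-1}(V) = {alfa} ∈ τ ✓.
  V = {[bravo=charlie]}: π^{-1}(V) = {bravo, charlie} ∈ τ ✓.
  V = {[alfa], [bravo=charlie]}: π^{-1}(V) = {alfa, bravo, charlie} ∈ τ ✓.
Open sets in the quotient: τ_Q = {{}, {[alfa]}, {[bravo=charlie]}, {[alfa], [bravo=charlie]}} (4 elements).


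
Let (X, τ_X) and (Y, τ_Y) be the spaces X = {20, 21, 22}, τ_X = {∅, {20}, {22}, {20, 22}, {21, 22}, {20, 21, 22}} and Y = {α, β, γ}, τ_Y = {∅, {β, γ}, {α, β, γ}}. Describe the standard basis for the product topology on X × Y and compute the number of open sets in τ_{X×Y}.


Basis B = {∅ × ∅, {20} × {β, γ}, {22} × {β, γ}, {20} × {α, β, γ}, {22} × {α, β, γ}, {20, 22} × {β, γ}, {21, 22} × {β, γ}, {20, 22} × {α, β, γ}, {20, 21, 22} × {β, γ}, {21, 22} × {α, β, γ}, {20, 21, 22} × {α, β, γ}}; |τ_{X×Y}| = 18.

Enumerate products U × V with U ∈ τ_X, V ∈ τ_Y (deduplicated):
  ∅ × ∅ = {} (∅)
  {20} × {β, γ} = {(20,β), (20,γ)}
  {22} × {β, γ} = {(22,β), (22,γ)}
  {20} × {α, β, γ} = {(20,α), (20,β), (20,γ)}
  {22} × {α, β, γ} = {(22,α), (22,β), (22,γ)}
  {20, 22} × {β, γ} = {(20,β), (20,γ), (22,β), (22,γ)}
  {21, 22} × {β, γ} = {(21,β), (21,γ), (22,β), (22,γ)}
  {20, 22} × {α, β, γ} = {(20,α), (20,β), (20,γ), (22,α), (22,β), (22,γ)}
  {20, 21, 22} × {β, γ} = {(20,β), (20,γ), (21,β), (21,γ), (22,β), (22,γ)}
  {21, 22} × {α, β, γ} = {(21,α), (21,β), (21,γ), (22,α), (22,β), (22,γ)}
  {20, 21, 22} × {α, β, γ} = {(20,α), (20,β), (20,γ), (21,α), (21,β), (21,γ), (22,α), (22,β), (22,γ)}
These 11 distinct sets form the basis B.
Close under arbitrary unions to get τ_{X×Y}; counting gives |τ_{X×Y}| = 18.
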